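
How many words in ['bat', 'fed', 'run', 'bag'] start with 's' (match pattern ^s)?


Pattern ^s anchors to start of word. Check which words begin with 's':
  'bat' -> no
  'fed' -> no
  'run' -> no
  'bag' -> no
Matching words: []
Count: 0

0


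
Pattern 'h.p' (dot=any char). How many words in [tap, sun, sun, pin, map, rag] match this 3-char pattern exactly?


Pattern 'h.p' means: starts with 'h', any single char, ends with 'p'.
Checking each word (must be exactly 3 chars):
  'tap' (len=3): no
  'sun' (len=3): no
  'sun' (len=3): no
  'pin' (len=3): no
  'map' (len=3): no
  'rag' (len=3): no
Matching words: []
Total: 0

0


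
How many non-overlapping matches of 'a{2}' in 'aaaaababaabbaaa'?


Pattern 'a{2}' matches exactly 2 consecutive a's (greedy, non-overlapping).
String: 'aaaaababaabbaaa'
Scanning for runs of a's:
  Run at pos 0: 'aaaaa' (length 5) -> 2 match(es)
  Run at pos 6: 'a' (length 1) -> 0 match(es)
  Run at pos 8: 'aa' (length 2) -> 1 match(es)
  Run at pos 12: 'aaa' (length 3) -> 1 match(es)
Matches found: ['aa', 'aa', 'aa', 'aa']
Total: 4

4


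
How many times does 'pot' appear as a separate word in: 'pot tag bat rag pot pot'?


Scanning each word for exact match 'pot':
  Word 1: 'pot' -> MATCH
  Word 2: 'tag' -> no
  Word 3: 'bat' -> no
  Word 4: 'rag' -> no
  Word 5: 'pot' -> MATCH
  Word 6: 'pot' -> MATCH
Total matches: 3

3


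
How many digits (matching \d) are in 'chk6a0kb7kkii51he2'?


\d matches any digit 0-9.
Scanning 'chk6a0kb7kkii51he2':
  pos 3: '6' -> DIGIT
  pos 5: '0' -> DIGIT
  pos 8: '7' -> DIGIT
  pos 13: '5' -> DIGIT
  pos 14: '1' -> DIGIT
  pos 17: '2' -> DIGIT
Digits found: ['6', '0', '7', '5', '1', '2']
Total: 6

6


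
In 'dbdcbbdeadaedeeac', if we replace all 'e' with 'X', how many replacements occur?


re.sub('e', 'X', text) replaces every occurrence of 'e' with 'X'.
Text: 'dbdcbbdeadaedeeac'
Scanning for 'e':
  pos 7: 'e' -> replacement #1
  pos 11: 'e' -> replacement #2
  pos 13: 'e' -> replacement #3
  pos 14: 'e' -> replacement #4
Total replacements: 4

4


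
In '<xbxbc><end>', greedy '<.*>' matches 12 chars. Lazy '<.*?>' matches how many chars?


Greedy '<.*>' tries to match as MUCH as possible.
Lazy '<.*?>' tries to match as LITTLE as possible.

String: '<xbxbc><end>'
Greedy '<.*>' starts at first '<' and extends to the LAST '>': '<xbxbc><end>' (12 chars)
Lazy '<.*?>' starts at first '<' and stops at the FIRST '>': '<xbxbc>' (7 chars)

7


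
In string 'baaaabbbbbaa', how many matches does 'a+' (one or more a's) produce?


Pattern 'a+' matches one or more consecutive a's.
String: 'baaaabbbbbaa'
Scanning for runs of a:
  Match 1: 'aaaa' (length 4)
  Match 2: 'aa' (length 2)
Total matches: 2

2


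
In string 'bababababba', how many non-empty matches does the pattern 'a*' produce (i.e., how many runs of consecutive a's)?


Pattern 'a*' matches zero or more a's. We want non-empty runs of consecutive a's.
String: 'bababababba'
Walking through the string to find runs of a's:
  Run 1: positions 1-1 -> 'a'
  Run 2: positions 3-3 -> 'a'
  Run 3: positions 5-5 -> 'a'
  Run 4: positions 7-7 -> 'a'
  Run 5: positions 10-10 -> 'a'
Non-empty runs found: ['a', 'a', 'a', 'a', 'a']
Count: 5

5


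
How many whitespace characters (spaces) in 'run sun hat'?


\s matches whitespace characters (spaces, tabs, etc.).
Text: 'run sun hat'
This text has 3 words separated by spaces.
Number of spaces = number of words - 1 = 3 - 1 = 2

2


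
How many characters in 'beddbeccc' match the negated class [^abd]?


Negated class [^abd] matches any char NOT in {a, b, d}
Scanning 'beddbeccc':
  pos 0: 'b' -> no (excluded)
  pos 1: 'e' -> MATCH
  pos 2: 'd' -> no (excluded)
  pos 3: 'd' -> no (excluded)
  pos 4: 'b' -> no (excluded)
  pos 5: 'e' -> MATCH
  pos 6: 'c' -> MATCH
  pos 7: 'c' -> MATCH
  pos 8: 'c' -> MATCH
Total matches: 5

5


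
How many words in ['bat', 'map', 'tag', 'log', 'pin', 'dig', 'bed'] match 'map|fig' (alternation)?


Alternation 'map|fig' matches either 'map' or 'fig'.
Checking each word:
  'bat' -> no
  'map' -> MATCH
  'tag' -> no
  'log' -> no
  'pin' -> no
  'dig' -> no
  'bed' -> no
Matches: ['map']
Count: 1

1


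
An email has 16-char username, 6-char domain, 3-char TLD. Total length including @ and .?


An email address has format: username@domain.tld
Username length: 16
'@' character: 1
Domain length: 6
'.' character: 1
TLD length: 3
Total = 16 + 1 + 6 + 1 + 3 = 27

27


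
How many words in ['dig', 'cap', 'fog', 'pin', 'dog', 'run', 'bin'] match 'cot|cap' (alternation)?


Alternation 'cot|cap' matches either 'cot' or 'cap'.
Checking each word:
  'dig' -> no
  'cap' -> MATCH
  'fog' -> no
  'pin' -> no
  'dog' -> no
  'run' -> no
  'bin' -> no
Matches: ['cap']
Count: 1

1


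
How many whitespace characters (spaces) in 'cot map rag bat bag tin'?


\s matches whitespace characters (spaces, tabs, etc.).
Text: 'cot map rag bat bag tin'
This text has 6 words separated by spaces.
Number of spaces = number of words - 1 = 6 - 1 = 5

5


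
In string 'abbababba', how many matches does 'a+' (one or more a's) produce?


Pattern 'a+' matches one or more consecutive a's.
String: 'abbababba'
Scanning for runs of a:
  Match 1: 'a' (length 1)
  Match 2: 'a' (length 1)
  Match 3: 'a' (length 1)
  Match 4: 'a' (length 1)
Total matches: 4

4


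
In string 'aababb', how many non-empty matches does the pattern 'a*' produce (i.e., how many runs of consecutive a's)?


Pattern 'a*' matches zero or more a's. We want non-empty runs of consecutive a's.
String: 'aababb'
Walking through the string to find runs of a's:
  Run 1: positions 0-1 -> 'aa'
  Run 2: positions 3-3 -> 'a'
Non-empty runs found: ['aa', 'a']
Count: 2

2


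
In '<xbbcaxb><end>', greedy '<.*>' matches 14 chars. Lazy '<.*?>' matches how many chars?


Greedy '<.*>' tries to match as MUCH as possible.
Lazy '<.*?>' tries to match as LITTLE as possible.

String: '<xbbcaxb><end>'
Greedy '<.*>' starts at first '<' and extends to the LAST '>': '<xbbcaxb><end>' (14 chars)
Lazy '<.*?>' starts at first '<' and stops at the FIRST '>': '<xbbcaxb>' (9 chars)

9


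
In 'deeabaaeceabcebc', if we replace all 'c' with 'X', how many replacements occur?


re.sub('c', 'X', text) replaces every occurrence of 'c' with 'X'.
Text: 'deeabaaeceabcebc'
Scanning for 'c':
  pos 8: 'c' -> replacement #1
  pos 12: 'c' -> replacement #2
  pos 15: 'c' -> replacement #3
Total replacements: 3

3


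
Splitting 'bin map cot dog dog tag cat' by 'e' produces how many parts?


Splitting by 'e' breaks the string at each occurrence of the separator.
Text: 'bin map cot dog dog tag cat'
Parts after split:
  Part 1: 'bin map cot dog dog tag cat'
Total parts: 1

1


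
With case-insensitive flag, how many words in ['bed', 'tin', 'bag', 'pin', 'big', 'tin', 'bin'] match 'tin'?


Case-insensitive matching: compare each word's lowercase form to 'tin'.
  'bed' -> lower='bed' -> no
  'tin' -> lower='tin' -> MATCH
  'bag' -> lower='bag' -> no
  'pin' -> lower='pin' -> no
  'big' -> lower='big' -> no
  'tin' -> lower='tin' -> MATCH
  'bin' -> lower='bin' -> no
Matches: ['tin', 'tin']
Count: 2

2


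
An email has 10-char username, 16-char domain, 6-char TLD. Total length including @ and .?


An email address has format: username@domain.tld
Username length: 10
'@' character: 1
Domain length: 16
'.' character: 1
TLD length: 6
Total = 10 + 1 + 16 + 1 + 6 = 34

34


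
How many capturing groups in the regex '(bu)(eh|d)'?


To count capturing groups, count each '(' that starts a group.
Pattern: '(bu)(eh|d)'
Walking through the pattern:
  Position 0: '(' -> group #1
  Position 4: '(' -> group #2
Total capturing groups: 2

2


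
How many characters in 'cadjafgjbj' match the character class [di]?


Character class [di] matches any of: {d, i}
Scanning string 'cadjafgjbj' character by character:
  pos 0: 'c' -> no
  pos 1: 'a' -> no
  pos 2: 'd' -> MATCH
  pos 3: 'j' -> no
  pos 4: 'a' -> no
  pos 5: 'f' -> no
  pos 6: 'g' -> no
  pos 7: 'j' -> no
  pos 8: 'b' -> no
  pos 9: 'j' -> no
Total matches: 1

1


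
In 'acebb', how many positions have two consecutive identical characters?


Looking for consecutive identical characters in 'acebb':
  pos 0-1: 'a' vs 'c' -> different
  pos 1-2: 'c' vs 'e' -> different
  pos 2-3: 'e' vs 'b' -> different
  pos 3-4: 'b' vs 'b' -> MATCH ('bb')
Consecutive identical pairs: ['bb']
Count: 1

1


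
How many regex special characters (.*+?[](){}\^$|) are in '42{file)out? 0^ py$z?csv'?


Regex special characters are: . * + ? [ ] ( ) { } \ ^ $ |
Scanning '42{file)out? 0^ py$z?csv':
  pos 2: '{' -> SPECIAL
  pos 7: ')' -> SPECIAL
  pos 11: '?' -> SPECIAL
  pos 14: '^' -> SPECIAL
  pos 18: '$' -> SPECIAL
  pos 20: '?' -> SPECIAL
Special chars found: ['{', ')', '?', '^', '$', '?']
Total: 6

6


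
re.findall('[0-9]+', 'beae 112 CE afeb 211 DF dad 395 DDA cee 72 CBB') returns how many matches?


Pattern '[0-9]+' finds one or more digits.
Text: 'beae 112 CE afeb 211 DF dad 395 DDA cee 72 CBB'
Scanning for matches:
  Match 1: '112'
  Match 2: '211'
  Match 3: '395'
  Match 4: '72'
Total matches: 4

4


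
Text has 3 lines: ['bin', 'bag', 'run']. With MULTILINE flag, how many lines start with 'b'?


With MULTILINE flag, ^ matches the start of each line.
Lines: ['bin', 'bag', 'run']
Checking which lines start with 'b':
  Line 1: 'bin' -> MATCH
  Line 2: 'bag' -> MATCH
  Line 3: 'run' -> no
Matching lines: ['bin', 'bag']
Count: 2

2


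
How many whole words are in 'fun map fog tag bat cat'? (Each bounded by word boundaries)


Word boundaries (\b) mark the start/end of each word.
Text: 'fun map fog tag bat cat'
Splitting by whitespace:
  Word 1: 'fun'
  Word 2: 'map'
  Word 3: 'fog'
  Word 4: 'tag'
  Word 5: 'bat'
  Word 6: 'cat'
Total whole words: 6

6


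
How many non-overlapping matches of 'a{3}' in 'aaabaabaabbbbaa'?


Pattern 'a{3}' matches exactly 3 consecutive a's (greedy, non-overlapping).
String: 'aaabaabaabbbbaa'
Scanning for runs of a's:
  Run at pos 0: 'aaa' (length 3) -> 1 match(es)
  Run at pos 4: 'aa' (length 2) -> 0 match(es)
  Run at pos 7: 'aa' (length 2) -> 0 match(es)
  Run at pos 13: 'aa' (length 2) -> 0 match(es)
Matches found: ['aaa']
Total: 1

1


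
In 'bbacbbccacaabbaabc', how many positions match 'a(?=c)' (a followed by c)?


Lookahead 'a(?=c)' matches 'a' only when followed by 'c'.
String: 'bbacbbccacaabbaabc'
Checking each position where char is 'a':
  pos 2: 'a' -> MATCH (next='c')
  pos 8: 'a' -> MATCH (next='c')
  pos 10: 'a' -> no (next='a')
  pos 11: 'a' -> no (next='b')
  pos 14: 'a' -> no (next='a')
  pos 15: 'a' -> no (next='b')
Matching positions: [2, 8]
Count: 2

2


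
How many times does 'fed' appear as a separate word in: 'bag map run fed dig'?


Scanning each word for exact match 'fed':
  Word 1: 'bag' -> no
  Word 2: 'map' -> no
  Word 3: 'run' -> no
  Word 4: 'fed' -> MATCH
  Word 5: 'dig' -> no
Total matches: 1

1


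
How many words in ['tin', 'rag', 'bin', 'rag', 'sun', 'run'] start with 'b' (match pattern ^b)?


Pattern ^b anchors to start of word. Check which words begin with 'b':
  'tin' -> no
  'rag' -> no
  'bin' -> MATCH (starts with 'b')
  'rag' -> no
  'sun' -> no
  'run' -> no
Matching words: ['bin']
Count: 1

1


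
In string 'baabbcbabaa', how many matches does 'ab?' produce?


Pattern 'ab?' matches 'a' optionally followed by 'b'.
String: 'baabbcbabaa'
Scanning left to right for 'a' then checking next char:
  Match 1: 'a' (a not followed by b)
  Match 2: 'ab' (a followed by b)
  Match 3: 'ab' (a followed by b)
  Match 4: 'a' (a not followed by b)
  Match 5: 'a' (a not followed by b)
Total matches: 5

5


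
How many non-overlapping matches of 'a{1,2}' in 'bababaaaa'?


Pattern 'a{1,2}' matches between 1 and 2 consecutive a's (greedy).
String: 'bababaaaa'
Finding runs of a's and applying greedy matching:
  Run at pos 1: 'a' (length 1)
  Run at pos 3: 'a' (length 1)
  Run at pos 5: 'aaaa' (length 4)
Matches: ['a', 'a', 'aa', 'aa']
Count: 4

4


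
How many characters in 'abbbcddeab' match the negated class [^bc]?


Negated class [^bc] matches any char NOT in {b, c}
Scanning 'abbbcddeab':
  pos 0: 'a' -> MATCH
  pos 1: 'b' -> no (excluded)
  pos 2: 'b' -> no (excluded)
  pos 3: 'b' -> no (excluded)
  pos 4: 'c' -> no (excluded)
  pos 5: 'd' -> MATCH
  pos 6: 'd' -> MATCH
  pos 7: 'e' -> MATCH
  pos 8: 'a' -> MATCH
  pos 9: 'b' -> no (excluded)
Total matches: 5

5


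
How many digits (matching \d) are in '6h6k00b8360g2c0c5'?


\d matches any digit 0-9.
Scanning '6h6k00b8360g2c0c5':
  pos 0: '6' -> DIGIT
  pos 2: '6' -> DIGIT
  pos 4: '0' -> DIGIT
  pos 5: '0' -> DIGIT
  pos 7: '8' -> DIGIT
  pos 8: '3' -> DIGIT
  pos 9: '6' -> DIGIT
  pos 10: '0' -> DIGIT
  pos 12: '2' -> DIGIT
  pos 14: '0' -> DIGIT
  pos 16: '5' -> DIGIT
Digits found: ['6', '6', '0', '0', '8', '3', '6', '0', '2', '0', '5']
Total: 11

11


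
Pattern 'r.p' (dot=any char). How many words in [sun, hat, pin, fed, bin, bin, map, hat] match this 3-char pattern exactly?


Pattern 'r.p' means: starts with 'r', any single char, ends with 'p'.
Checking each word (must be exactly 3 chars):
  'sun' (len=3): no
  'hat' (len=3): no
  'pin' (len=3): no
  'fed' (len=3): no
  'bin' (len=3): no
  'bin' (len=3): no
  'map' (len=3): no
  'hat' (len=3): no
Matching words: []
Total: 0

0


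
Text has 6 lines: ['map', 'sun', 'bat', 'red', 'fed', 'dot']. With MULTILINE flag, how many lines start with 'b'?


With MULTILINE flag, ^ matches the start of each line.
Lines: ['map', 'sun', 'bat', 'red', 'fed', 'dot']
Checking which lines start with 'b':
  Line 1: 'map' -> no
  Line 2: 'sun' -> no
  Line 3: 'bat' -> MATCH
  Line 4: 'red' -> no
  Line 5: 'fed' -> no
  Line 6: 'dot' -> no
Matching lines: ['bat']
Count: 1

1


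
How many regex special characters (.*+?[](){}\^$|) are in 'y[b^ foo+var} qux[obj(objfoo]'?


Regex special characters are: . * + ? [ ] ( ) { } \ ^ $ |
Scanning 'y[b^ foo+var} qux[obj(objfoo]':
  pos 1: '[' -> SPECIAL
  pos 3: '^' -> SPECIAL
  pos 8: '+' -> SPECIAL
  pos 12: '}' -> SPECIAL
  pos 17: '[' -> SPECIAL
  pos 21: '(' -> SPECIAL
  pos 28: ']' -> SPECIAL
Special chars found: ['[', '^', '+', '}', '[', '(', ']']
Total: 7

7


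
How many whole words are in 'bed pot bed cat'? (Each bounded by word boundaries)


Word boundaries (\b) mark the start/end of each word.
Text: 'bed pot bed cat'
Splitting by whitespace:
  Word 1: 'bed'
  Word 2: 'pot'
  Word 3: 'bed'
  Word 4: 'cat'
Total whole words: 4

4


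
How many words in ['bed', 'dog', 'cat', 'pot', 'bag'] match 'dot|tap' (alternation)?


Alternation 'dot|tap' matches either 'dot' or 'tap'.
Checking each word:
  'bed' -> no
  'dog' -> no
  'cat' -> no
  'pot' -> no
  'bag' -> no
Matches: []
Count: 0

0


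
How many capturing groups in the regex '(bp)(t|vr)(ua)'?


To count capturing groups, count each '(' that starts a group.
Pattern: '(bp)(t|vr)(ua)'
Walking through the pattern:
  Position 0: '(' -> group #1
  Position 4: '(' -> group #2
  Position 10: '(' -> group #3
Total capturing groups: 3

3


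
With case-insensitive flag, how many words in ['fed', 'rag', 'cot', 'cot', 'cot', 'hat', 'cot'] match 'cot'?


Case-insensitive matching: compare each word's lowercase form to 'cot'.
  'fed' -> lower='fed' -> no
  'rag' -> lower='rag' -> no
  'cot' -> lower='cot' -> MATCH
  'cot' -> lower='cot' -> MATCH
  'cot' -> lower='cot' -> MATCH
  'hat' -> lower='hat' -> no
  'cot' -> lower='cot' -> MATCH
Matches: ['cot', 'cot', 'cot', 'cot']
Count: 4

4


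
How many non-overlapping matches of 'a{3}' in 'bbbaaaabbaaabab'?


Pattern 'a{3}' matches exactly 3 consecutive a's (greedy, non-overlapping).
String: 'bbbaaaabbaaabab'
Scanning for runs of a's:
  Run at pos 3: 'aaaa' (length 4) -> 1 match(es)
  Run at pos 9: 'aaa' (length 3) -> 1 match(es)
  Run at pos 13: 'a' (length 1) -> 0 match(es)
Matches found: ['aaa', 'aaa']
Total: 2

2


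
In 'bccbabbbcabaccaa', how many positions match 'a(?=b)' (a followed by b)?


Lookahead 'a(?=b)' matches 'a' only when followed by 'b'.
String: 'bccbabbbcabaccaa'
Checking each position where char is 'a':
  pos 4: 'a' -> MATCH (next='b')
  pos 9: 'a' -> MATCH (next='b')
  pos 11: 'a' -> no (next='c')
  pos 14: 'a' -> no (next='a')
Matching positions: [4, 9]
Count: 2

2


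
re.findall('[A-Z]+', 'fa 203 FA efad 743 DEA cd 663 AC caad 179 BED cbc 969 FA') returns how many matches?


Pattern '[A-Z]+' finds one or more uppercase letters.
Text: 'fa 203 FA efad 743 DEA cd 663 AC caad 179 BED cbc 969 FA'
Scanning for matches:
  Match 1: 'FA'
  Match 2: 'DEA'
  Match 3: 'AC'
  Match 4: 'BED'
  Match 5: 'FA'
Total matches: 5

5


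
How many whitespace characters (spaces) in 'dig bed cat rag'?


\s matches whitespace characters (spaces, tabs, etc.).
Text: 'dig bed cat rag'
This text has 4 words separated by spaces.
Number of spaces = number of words - 1 = 4 - 1 = 3

3


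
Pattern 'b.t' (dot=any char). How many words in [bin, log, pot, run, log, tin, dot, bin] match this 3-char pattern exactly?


Pattern 'b.t' means: starts with 'b', any single char, ends with 't'.
Checking each word (must be exactly 3 chars):
  'bin' (len=3): no
  'log' (len=3): no
  'pot' (len=3): no
  'run' (len=3): no
  'log' (len=3): no
  'tin' (len=3): no
  'dot' (len=3): no
  'bin' (len=3): no
Matching words: []
Total: 0

0


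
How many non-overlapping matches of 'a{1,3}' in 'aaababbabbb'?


Pattern 'a{1,3}' matches between 1 and 3 consecutive a's (greedy).
String: 'aaababbabbb'
Finding runs of a's and applying greedy matching:
  Run at pos 0: 'aaa' (length 3)
  Run at pos 4: 'a' (length 1)
  Run at pos 7: 'a' (length 1)
Matches: ['aaa', 'a', 'a']
Count: 3

3


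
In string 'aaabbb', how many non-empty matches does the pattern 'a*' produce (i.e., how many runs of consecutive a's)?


Pattern 'a*' matches zero or more a's. We want non-empty runs of consecutive a's.
String: 'aaabbb'
Walking through the string to find runs of a's:
  Run 1: positions 0-2 -> 'aaa'
Non-empty runs found: ['aaa']
Count: 1

1


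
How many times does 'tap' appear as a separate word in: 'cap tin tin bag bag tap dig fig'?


Scanning each word for exact match 'tap':
  Word 1: 'cap' -> no
  Word 2: 'tin' -> no
  Word 3: 'tin' -> no
  Word 4: 'bag' -> no
  Word 5: 'bag' -> no
  Word 6: 'tap' -> MATCH
  Word 7: 'dig' -> no
  Word 8: 'fig' -> no
Total matches: 1

1


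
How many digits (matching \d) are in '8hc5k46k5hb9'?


\d matches any digit 0-9.
Scanning '8hc5k46k5hb9':
  pos 0: '8' -> DIGIT
  pos 3: '5' -> DIGIT
  pos 5: '4' -> DIGIT
  pos 6: '6' -> DIGIT
  pos 8: '5' -> DIGIT
  pos 11: '9' -> DIGIT
Digits found: ['8', '5', '4', '6', '5', '9']
Total: 6

6


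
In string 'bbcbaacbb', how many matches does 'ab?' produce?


Pattern 'ab?' matches 'a' optionally followed by 'b'.
String: 'bbcbaacbb'
Scanning left to right for 'a' then checking next char:
  Match 1: 'a' (a not followed by b)
  Match 2: 'a' (a not followed by b)
Total matches: 2

2


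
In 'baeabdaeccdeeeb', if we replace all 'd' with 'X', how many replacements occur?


re.sub('d', 'X', text) replaces every occurrence of 'd' with 'X'.
Text: 'baeabdaeccdeeeb'
Scanning for 'd':
  pos 5: 'd' -> replacement #1
  pos 10: 'd' -> replacement #2
Total replacements: 2

2


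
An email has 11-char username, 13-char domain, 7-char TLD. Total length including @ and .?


An email address has format: username@domain.tld
Username length: 11
'@' character: 1
Domain length: 13
'.' character: 1
TLD length: 7
Total = 11 + 1 + 13 + 1 + 7 = 33

33


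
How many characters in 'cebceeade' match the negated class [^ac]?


Negated class [^ac] matches any char NOT in {a, c}
Scanning 'cebceeade':
  pos 0: 'c' -> no (excluded)
  pos 1: 'e' -> MATCH
  pos 2: 'b' -> MATCH
  pos 3: 'c' -> no (excluded)
  pos 4: 'e' -> MATCH
  pos 5: 'e' -> MATCH
  pos 6: 'a' -> no (excluded)
  pos 7: 'd' -> MATCH
  pos 8: 'e' -> MATCH
Total matches: 6

6


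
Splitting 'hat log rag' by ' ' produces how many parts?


Splitting by ' ' breaks the string at each occurrence of the separator.
Text: 'hat log rag'
Parts after split:
  Part 1: 'hat'
  Part 2: 'log'
  Part 3: 'rag'
Total parts: 3

3


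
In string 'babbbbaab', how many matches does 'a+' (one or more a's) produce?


Pattern 'a+' matches one or more consecutive a's.
String: 'babbbbaab'
Scanning for runs of a:
  Match 1: 'a' (length 1)
  Match 2: 'aa' (length 2)
Total matches: 2

2


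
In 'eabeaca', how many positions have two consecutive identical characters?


Looking for consecutive identical characters in 'eabeaca':
  pos 0-1: 'e' vs 'a' -> different
  pos 1-2: 'a' vs 'b' -> different
  pos 2-3: 'b' vs 'e' -> different
  pos 3-4: 'e' vs 'a' -> different
  pos 4-5: 'a' vs 'c' -> different
  pos 5-6: 'c' vs 'a' -> different
Consecutive identical pairs: []
Count: 0

0


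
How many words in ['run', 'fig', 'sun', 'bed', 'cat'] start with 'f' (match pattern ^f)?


Pattern ^f anchors to start of word. Check which words begin with 'f':
  'run' -> no
  'fig' -> MATCH (starts with 'f')
  'sun' -> no
  'bed' -> no
  'cat' -> no
Matching words: ['fig']
Count: 1

1


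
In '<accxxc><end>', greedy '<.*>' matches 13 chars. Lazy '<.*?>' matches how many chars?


Greedy '<.*>' tries to match as MUCH as possible.
Lazy '<.*?>' tries to match as LITTLE as possible.

String: '<accxxc><end>'
Greedy '<.*>' starts at first '<' and extends to the LAST '>': '<accxxc><end>' (13 chars)
Lazy '<.*?>' starts at first '<' and stops at the FIRST '>': '<accxxc>' (8 chars)

8


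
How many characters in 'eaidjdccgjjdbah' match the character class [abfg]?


Character class [abfg] matches any of: {a, b, f, g}
Scanning string 'eaidjdccgjjdbah' character by character:
  pos 0: 'e' -> no
  pos 1: 'a' -> MATCH
  pos 2: 'i' -> no
  pos 3: 'd' -> no
  pos 4: 'j' -> no
  pos 5: 'd' -> no
  pos 6: 'c' -> no
  pos 7: 'c' -> no
  pos 8: 'g' -> MATCH
  pos 9: 'j' -> no
  pos 10: 'j' -> no
  pos 11: 'd' -> no
  pos 12: 'b' -> MATCH
  pos 13: 'a' -> MATCH
  pos 14: 'h' -> no
Total matches: 4

4


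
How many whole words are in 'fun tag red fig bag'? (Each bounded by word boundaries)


Word boundaries (\b) mark the start/end of each word.
Text: 'fun tag red fig bag'
Splitting by whitespace:
  Word 1: 'fun'
  Word 2: 'tag'
  Word 3: 'red'
  Word 4: 'fig'
  Word 5: 'bag'
Total whole words: 5

5


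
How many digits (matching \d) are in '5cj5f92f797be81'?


\d matches any digit 0-9.
Scanning '5cj5f92f797be81':
  pos 0: '5' -> DIGIT
  pos 3: '5' -> DIGIT
  pos 5: '9' -> DIGIT
  pos 6: '2' -> DIGIT
  pos 8: '7' -> DIGIT
  pos 9: '9' -> DIGIT
  pos 10: '7' -> DIGIT
  pos 13: '8' -> DIGIT
  pos 14: '1' -> DIGIT
Digits found: ['5', '5', '9', '2', '7', '9', '7', '8', '1']
Total: 9

9


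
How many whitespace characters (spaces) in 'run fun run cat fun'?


\s matches whitespace characters (spaces, tabs, etc.).
Text: 'run fun run cat fun'
This text has 5 words separated by spaces.
Number of spaces = number of words - 1 = 5 - 1 = 4

4


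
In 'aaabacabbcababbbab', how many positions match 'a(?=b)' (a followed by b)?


Lookahead 'a(?=b)' matches 'a' only when followed by 'b'.
String: 'aaabacabbcababbbab'
Checking each position where char is 'a':
  pos 0: 'a' -> no (next='a')
  pos 1: 'a' -> no (next='a')
  pos 2: 'a' -> MATCH (next='b')
  pos 4: 'a' -> no (next='c')
  pos 6: 'a' -> MATCH (next='b')
  pos 10: 'a' -> MATCH (next='b')
  pos 12: 'a' -> MATCH (next='b')
  pos 16: 'a' -> MATCH (next='b')
Matching positions: [2, 6, 10, 12, 16]
Count: 5

5


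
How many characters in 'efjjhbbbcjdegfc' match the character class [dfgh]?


Character class [dfgh] matches any of: {d, f, g, h}
Scanning string 'efjjhbbbcjdegfc' character by character:
  pos 0: 'e' -> no
  pos 1: 'f' -> MATCH
  pos 2: 'j' -> no
  pos 3: 'j' -> no
  pos 4: 'h' -> MATCH
  pos 5: 'b' -> no
  pos 6: 'b' -> no
  pos 7: 'b' -> no
  pos 8: 'c' -> no
  pos 9: 'j' -> no
  pos 10: 'd' -> MATCH
  pos 11: 'e' -> no
  pos 12: 'g' -> MATCH
  pos 13: 'f' -> MATCH
  pos 14: 'c' -> no
Total matches: 5

5


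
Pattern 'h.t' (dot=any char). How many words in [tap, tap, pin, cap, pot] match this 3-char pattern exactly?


Pattern 'h.t' means: starts with 'h', any single char, ends with 't'.
Checking each word (must be exactly 3 chars):
  'tap' (len=3): no
  'tap' (len=3): no
  'pin' (len=3): no
  'cap' (len=3): no
  'pot' (len=3): no
Matching words: []
Total: 0

0


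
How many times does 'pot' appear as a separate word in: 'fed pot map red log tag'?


Scanning each word for exact match 'pot':
  Word 1: 'fed' -> no
  Word 2: 'pot' -> MATCH
  Word 3: 'map' -> no
  Word 4: 'red' -> no
  Word 5: 'log' -> no
  Word 6: 'tag' -> no
Total matches: 1

1


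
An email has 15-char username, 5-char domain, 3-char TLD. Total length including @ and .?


An email address has format: username@domain.tld
Username length: 15
'@' character: 1
Domain length: 5
'.' character: 1
TLD length: 3
Total = 15 + 1 + 5 + 1 + 3 = 25

25


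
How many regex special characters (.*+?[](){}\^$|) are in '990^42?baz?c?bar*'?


Regex special characters are: . * + ? [ ] ( ) { } \ ^ $ |
Scanning '990^42?baz?c?bar*':
  pos 3: '^' -> SPECIAL
  pos 6: '?' -> SPECIAL
  pos 10: '?' -> SPECIAL
  pos 12: '?' -> SPECIAL
  pos 16: '*' -> SPECIAL
Special chars found: ['^', '?', '?', '?', '*']
Total: 5

5


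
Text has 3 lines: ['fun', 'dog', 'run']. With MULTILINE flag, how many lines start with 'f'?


With MULTILINE flag, ^ matches the start of each line.
Lines: ['fun', 'dog', 'run']
Checking which lines start with 'f':
  Line 1: 'fun' -> MATCH
  Line 2: 'dog' -> no
  Line 3: 'run' -> no
Matching lines: ['fun']
Count: 1

1


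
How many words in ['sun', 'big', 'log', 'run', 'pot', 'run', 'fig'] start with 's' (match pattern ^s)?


Pattern ^s anchors to start of word. Check which words begin with 's':
  'sun' -> MATCH (starts with 's')
  'big' -> no
  'log' -> no
  'run' -> no
  'pot' -> no
  'run' -> no
  'fig' -> no
Matching words: ['sun']
Count: 1

1


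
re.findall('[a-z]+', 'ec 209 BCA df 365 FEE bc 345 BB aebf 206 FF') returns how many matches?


Pattern '[a-z]+' finds one or more lowercase letters.
Text: 'ec 209 BCA df 365 FEE bc 345 BB aebf 206 FF'
Scanning for matches:
  Match 1: 'ec'
  Match 2: 'df'
  Match 3: 'bc'
  Match 4: 'aebf'
Total matches: 4

4


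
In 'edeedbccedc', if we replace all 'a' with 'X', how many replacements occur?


re.sub('a', 'X', text) replaces every occurrence of 'a' with 'X'.
Text: 'edeedbccedc'
Scanning for 'a':
Total replacements: 0

0


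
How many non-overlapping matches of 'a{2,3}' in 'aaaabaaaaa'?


Pattern 'a{2,3}' matches between 2 and 3 consecutive a's (greedy).
String: 'aaaabaaaaa'
Finding runs of a's and applying greedy matching:
  Run at pos 0: 'aaaa' (length 4)
  Run at pos 5: 'aaaaa' (length 5)
Matches: ['aaa', 'aaa', 'aa']
Count: 3

3


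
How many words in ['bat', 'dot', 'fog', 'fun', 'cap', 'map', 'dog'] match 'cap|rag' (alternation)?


Alternation 'cap|rag' matches either 'cap' or 'rag'.
Checking each word:
  'bat' -> no
  'dot' -> no
  'fog' -> no
  'fun' -> no
  'cap' -> MATCH
  'map' -> no
  'dog' -> no
Matches: ['cap']
Count: 1

1


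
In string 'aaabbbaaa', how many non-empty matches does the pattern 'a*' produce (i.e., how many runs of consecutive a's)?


Pattern 'a*' matches zero or more a's. We want non-empty runs of consecutive a's.
String: 'aaabbbaaa'
Walking through the string to find runs of a's:
  Run 1: positions 0-2 -> 'aaa'
  Run 2: positions 6-8 -> 'aaa'
Non-empty runs found: ['aaa', 'aaa']
Count: 2

2


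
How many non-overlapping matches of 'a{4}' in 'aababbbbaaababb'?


Pattern 'a{4}' matches exactly 4 consecutive a's (greedy, non-overlapping).
String: 'aababbbbaaababb'
Scanning for runs of a's:
  Run at pos 0: 'aa' (length 2) -> 0 match(es)
  Run at pos 3: 'a' (length 1) -> 0 match(es)
  Run at pos 8: 'aaa' (length 3) -> 0 match(es)
  Run at pos 12: 'a' (length 1) -> 0 match(es)
Matches found: []
Total: 0

0


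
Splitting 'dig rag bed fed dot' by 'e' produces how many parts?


Splitting by 'e' breaks the string at each occurrence of the separator.
Text: 'dig rag bed fed dot'
Parts after split:
  Part 1: 'dig rag b'
  Part 2: 'd f'
  Part 3: 'd dot'
Total parts: 3

3


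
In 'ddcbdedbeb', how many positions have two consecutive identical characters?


Looking for consecutive identical characters in 'ddcbdedbeb':
  pos 0-1: 'd' vs 'd' -> MATCH ('dd')
  pos 1-2: 'd' vs 'c' -> different
  pos 2-3: 'c' vs 'b' -> different
  pos 3-4: 'b' vs 'd' -> different
  pos 4-5: 'd' vs 'e' -> different
  pos 5-6: 'e' vs 'd' -> different
  pos 6-7: 'd' vs 'b' -> different
  pos 7-8: 'b' vs 'e' -> different
  pos 8-9: 'e' vs 'b' -> different
Consecutive identical pairs: ['dd']
Count: 1

1


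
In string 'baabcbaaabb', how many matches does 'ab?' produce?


Pattern 'ab?' matches 'a' optionally followed by 'b'.
String: 'baabcbaaabb'
Scanning left to right for 'a' then checking next char:
  Match 1: 'a' (a not followed by b)
  Match 2: 'ab' (a followed by b)
  Match 3: 'a' (a not followed by b)
  Match 4: 'a' (a not followed by b)
  Match 5: 'ab' (a followed by b)
Total matches: 5

5


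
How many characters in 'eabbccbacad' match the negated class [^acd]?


Negated class [^acd] matches any char NOT in {a, c, d}
Scanning 'eabbccbacad':
  pos 0: 'e' -> MATCH
  pos 1: 'a' -> no (excluded)
  pos 2: 'b' -> MATCH
  pos 3: 'b' -> MATCH
  pos 4: 'c' -> no (excluded)
  pos 5: 'c' -> no (excluded)
  pos 6: 'b' -> MATCH
  pos 7: 'a' -> no (excluded)
  pos 8: 'c' -> no (excluded)
  pos 9: 'a' -> no (excluded)
  pos 10: 'd' -> no (excluded)
Total matches: 4

4


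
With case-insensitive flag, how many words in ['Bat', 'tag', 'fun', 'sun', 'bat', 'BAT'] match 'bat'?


Case-insensitive matching: compare each word's lowercase form to 'bat'.
  'Bat' -> lower='bat' -> MATCH
  'tag' -> lower='tag' -> no
  'fun' -> lower='fun' -> no
  'sun' -> lower='sun' -> no
  'bat' -> lower='bat' -> MATCH
  'BAT' -> lower='bat' -> MATCH
Matches: ['Bat', 'bat', 'BAT']
Count: 3

3


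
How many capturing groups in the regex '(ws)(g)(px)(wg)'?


To count capturing groups, count each '(' that starts a group.
Pattern: '(ws)(g)(px)(wg)'
Walking through the pattern:
  Position 0: '(' -> group #1
  Position 4: '(' -> group #2
  Position 7: '(' -> group #3
  Position 11: '(' -> group #4
Total capturing groups: 4

4


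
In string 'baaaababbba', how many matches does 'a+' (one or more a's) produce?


Pattern 'a+' matches one or more consecutive a's.
String: 'baaaababbba'
Scanning for runs of a:
  Match 1: 'aaaa' (length 4)
  Match 2: 'a' (length 1)
  Match 3: 'a' (length 1)
Total matches: 3

3


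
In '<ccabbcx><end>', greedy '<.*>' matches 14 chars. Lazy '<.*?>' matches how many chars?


Greedy '<.*>' tries to match as MUCH as possible.
Lazy '<.*?>' tries to match as LITTLE as possible.

String: '<ccabbcx><end>'
Greedy '<.*>' starts at first '<' and extends to the LAST '>': '<ccabbcx><end>' (14 chars)
Lazy '<.*?>' starts at first '<' and stops at the FIRST '>': '<ccabbcx>' (9 chars)

9


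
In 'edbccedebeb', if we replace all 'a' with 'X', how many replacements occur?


re.sub('a', 'X', text) replaces every occurrence of 'a' with 'X'.
Text: 'edbccedebeb'
Scanning for 'a':
Total replacements: 0

0


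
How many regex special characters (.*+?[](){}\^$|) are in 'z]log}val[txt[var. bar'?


Regex special characters are: . * + ? [ ] ( ) { } \ ^ $ |
Scanning 'z]log}val[txt[var. bar':
  pos 1: ']' -> SPECIAL
  pos 5: '}' -> SPECIAL
  pos 9: '[' -> SPECIAL
  pos 13: '[' -> SPECIAL
  pos 17: '.' -> SPECIAL
Special chars found: [']', '}', '[', '[', '.']
Total: 5

5


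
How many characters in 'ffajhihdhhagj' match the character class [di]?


Character class [di] matches any of: {d, i}
Scanning string 'ffajhihdhhagj' character by character:
  pos 0: 'f' -> no
  pos 1: 'f' -> no
  pos 2: 'a' -> no
  pos 3: 'j' -> no
  pos 4: 'h' -> no
  pos 5: 'i' -> MATCH
  pos 6: 'h' -> no
  pos 7: 'd' -> MATCH
  pos 8: 'h' -> no
  pos 9: 'h' -> no
  pos 10: 'a' -> no
  pos 11: 'g' -> no
  pos 12: 'j' -> no
Total matches: 2

2


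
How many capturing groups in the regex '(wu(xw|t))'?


To count capturing groups, count each '(' that starts a group.
Pattern: '(wu(xw|t))'
Walking through the pattern:
  Position 0: '(' -> group #1
  Position 3: '(' -> group #2
Total capturing groups: 2

2


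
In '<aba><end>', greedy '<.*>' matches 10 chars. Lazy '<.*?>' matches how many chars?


Greedy '<.*>' tries to match as MUCH as possible.
Lazy '<.*?>' tries to match as LITTLE as possible.

String: '<aba><end>'
Greedy '<.*>' starts at first '<' and extends to the LAST '>': '<aba><end>' (10 chars)
Lazy '<.*?>' starts at first '<' and stops at the FIRST '>': '<aba>' (5 chars)

5


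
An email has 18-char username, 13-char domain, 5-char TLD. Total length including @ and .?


An email address has format: username@domain.tld
Username length: 18
'@' character: 1
Domain length: 13
'.' character: 1
TLD length: 5
Total = 18 + 1 + 13 + 1 + 5 = 38

38


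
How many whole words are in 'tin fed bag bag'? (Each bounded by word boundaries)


Word boundaries (\b) mark the start/end of each word.
Text: 'tin fed bag bag'
Splitting by whitespace:
  Word 1: 'tin'
  Word 2: 'fed'
  Word 3: 'bag'
  Word 4: 'bag'
Total whole words: 4

4


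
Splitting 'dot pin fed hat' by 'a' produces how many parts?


Splitting by 'a' breaks the string at each occurrence of the separator.
Text: 'dot pin fed hat'
Parts after split:
  Part 1: 'dot pin fed h'
  Part 2: 't'
Total parts: 2

2


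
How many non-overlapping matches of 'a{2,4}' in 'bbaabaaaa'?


Pattern 'a{2,4}' matches between 2 and 4 consecutive a's (greedy).
String: 'bbaabaaaa'
Finding runs of a's and applying greedy matching:
  Run at pos 2: 'aa' (length 2)
  Run at pos 5: 'aaaa' (length 4)
Matches: ['aa', 'aaaa']
Count: 2

2


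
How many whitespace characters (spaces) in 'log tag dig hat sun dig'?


\s matches whitespace characters (spaces, tabs, etc.).
Text: 'log tag dig hat sun dig'
This text has 6 words separated by spaces.
Number of spaces = number of words - 1 = 6 - 1 = 5

5


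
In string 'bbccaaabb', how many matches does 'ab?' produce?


Pattern 'ab?' matches 'a' optionally followed by 'b'.
String: 'bbccaaabb'
Scanning left to right for 'a' then checking next char:
  Match 1: 'a' (a not followed by b)
  Match 2: 'a' (a not followed by b)
  Match 3: 'ab' (a followed by b)
Total matches: 3

3


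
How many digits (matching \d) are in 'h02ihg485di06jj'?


\d matches any digit 0-9.
Scanning 'h02ihg485di06jj':
  pos 1: '0' -> DIGIT
  pos 2: '2' -> DIGIT
  pos 6: '4' -> DIGIT
  pos 7: '8' -> DIGIT
  pos 8: '5' -> DIGIT
  pos 11: '0' -> DIGIT
  pos 12: '6' -> DIGIT
Digits found: ['0', '2', '4', '8', '5', '0', '6']
Total: 7

7


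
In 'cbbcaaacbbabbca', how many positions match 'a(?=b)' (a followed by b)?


Lookahead 'a(?=b)' matches 'a' only when followed by 'b'.
String: 'cbbcaaacbbabbca'
Checking each position where char is 'a':
  pos 4: 'a' -> no (next='a')
  pos 5: 'a' -> no (next='a')
  pos 6: 'a' -> no (next='c')
  pos 10: 'a' -> MATCH (next='b')
Matching positions: [10]
Count: 1

1


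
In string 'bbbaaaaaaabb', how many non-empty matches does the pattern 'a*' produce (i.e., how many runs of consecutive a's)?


Pattern 'a*' matches zero or more a's. We want non-empty runs of consecutive a's.
String: 'bbbaaaaaaabb'
Walking through the string to find runs of a's:
  Run 1: positions 3-9 -> 'aaaaaaa'
Non-empty runs found: ['aaaaaaa']
Count: 1

1


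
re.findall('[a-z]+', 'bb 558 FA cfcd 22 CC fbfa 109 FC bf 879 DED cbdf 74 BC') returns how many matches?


Pattern '[a-z]+' finds one or more lowercase letters.
Text: 'bb 558 FA cfcd 22 CC fbfa 109 FC bf 879 DED cbdf 74 BC'
Scanning for matches:
  Match 1: 'bb'
  Match 2: 'cfcd'
  Match 3: 'fbfa'
  Match 4: 'bf'
  Match 5: 'cbdf'
Total matches: 5

5


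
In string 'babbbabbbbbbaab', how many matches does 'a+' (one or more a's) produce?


Pattern 'a+' matches one or more consecutive a's.
String: 'babbbabbbbbbaab'
Scanning for runs of a:
  Match 1: 'a' (length 1)
  Match 2: 'a' (length 1)
  Match 3: 'aa' (length 2)
Total matches: 3

3


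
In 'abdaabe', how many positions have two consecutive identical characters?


Looking for consecutive identical characters in 'abdaabe':
  pos 0-1: 'a' vs 'b' -> different
  pos 1-2: 'b' vs 'd' -> different
  pos 2-3: 'd' vs 'a' -> different
  pos 3-4: 'a' vs 'a' -> MATCH ('aa')
  pos 4-5: 'a' vs 'b' -> different
  pos 5-6: 'b' vs 'e' -> different
Consecutive identical pairs: ['aa']
Count: 1

1


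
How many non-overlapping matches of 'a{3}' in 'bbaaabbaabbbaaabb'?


Pattern 'a{3}' matches exactly 3 consecutive a's (greedy, non-overlapping).
String: 'bbaaabbaabbbaaabb'
Scanning for runs of a's:
  Run at pos 2: 'aaa' (length 3) -> 1 match(es)
  Run at pos 7: 'aa' (length 2) -> 0 match(es)
  Run at pos 12: 'aaa' (length 3) -> 1 match(es)
Matches found: ['aaa', 'aaa']
Total: 2

2


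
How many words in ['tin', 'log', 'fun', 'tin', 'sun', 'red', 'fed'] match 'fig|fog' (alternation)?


Alternation 'fig|fog' matches either 'fig' or 'fog'.
Checking each word:
  'tin' -> no
  'log' -> no
  'fun' -> no
  'tin' -> no
  'sun' -> no
  'red' -> no
  'fed' -> no
Matches: []
Count: 0

0


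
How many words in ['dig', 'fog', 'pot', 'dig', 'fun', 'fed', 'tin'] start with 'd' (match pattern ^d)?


Pattern ^d anchors to start of word. Check which words begin with 'd':
  'dig' -> MATCH (starts with 'd')
  'fog' -> no
  'pot' -> no
  'dig' -> MATCH (starts with 'd')
  'fun' -> no
  'fed' -> no
  'tin' -> no
Matching words: ['dig', 'dig']
Count: 2

2


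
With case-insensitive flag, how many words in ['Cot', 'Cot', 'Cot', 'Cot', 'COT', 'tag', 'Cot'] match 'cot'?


Case-insensitive matching: compare each word's lowercase form to 'cot'.
  'Cot' -> lower='cot' -> MATCH
  'Cot' -> lower='cot' -> MATCH
  'Cot' -> lower='cot' -> MATCH
  'Cot' -> lower='cot' -> MATCH
  'COT' -> lower='cot' -> MATCH
  'tag' -> lower='tag' -> no
  'Cot' -> lower='cot' -> MATCH
Matches: ['Cot', 'Cot', 'Cot', 'Cot', 'COT', 'Cot']
Count: 6

6


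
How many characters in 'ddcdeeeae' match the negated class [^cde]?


Negated class [^cde] matches any char NOT in {c, d, e}
Scanning 'ddcdeeeae':
  pos 0: 'd' -> no (excluded)
  pos 1: 'd' -> no (excluded)
  pos 2: 'c' -> no (excluded)
  pos 3: 'd' -> no (excluded)
  pos 4: 'e' -> no (excluded)
  pos 5: 'e' -> no (excluded)
  pos 6: 'e' -> no (excluded)
  pos 7: 'a' -> MATCH
  pos 8: 'e' -> no (excluded)
Total matches: 1

1


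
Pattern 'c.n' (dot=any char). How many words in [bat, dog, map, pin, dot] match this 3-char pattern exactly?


Pattern 'c.n' means: starts with 'c', any single char, ends with 'n'.
Checking each word (must be exactly 3 chars):
  'bat' (len=3): no
  'dog' (len=3): no
  'map' (len=3): no
  'pin' (len=3): no
  'dot' (len=3): no
Matching words: []
Total: 0

0


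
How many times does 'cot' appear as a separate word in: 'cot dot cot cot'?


Scanning each word for exact match 'cot':
  Word 1: 'cot' -> MATCH
  Word 2: 'dot' -> no
  Word 3: 'cot' -> MATCH
  Word 4: 'cot' -> MATCH
Total matches: 3

3


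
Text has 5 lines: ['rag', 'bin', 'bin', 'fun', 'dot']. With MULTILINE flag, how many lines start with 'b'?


With MULTILINE flag, ^ matches the start of each line.
Lines: ['rag', 'bin', 'bin', 'fun', 'dot']
Checking which lines start with 'b':
  Line 1: 'rag' -> no
  Line 2: 'bin' -> MATCH
  Line 3: 'bin' -> MATCH
  Line 4: 'fun' -> no
  Line 5: 'dot' -> no
Matching lines: ['bin', 'bin']
Count: 2

2


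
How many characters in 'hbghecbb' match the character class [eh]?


Character class [eh] matches any of: {e, h}
Scanning string 'hbghecbb' character by character:
  pos 0: 'h' -> MATCH
  pos 1: 'b' -> no
  pos 2: 'g' -> no
  pos 3: 'h' -> MATCH
  pos 4: 'e' -> MATCH
  pos 5: 'c' -> no
  pos 6: 'b' -> no
  pos 7: 'b' -> no
Total matches: 3

3
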